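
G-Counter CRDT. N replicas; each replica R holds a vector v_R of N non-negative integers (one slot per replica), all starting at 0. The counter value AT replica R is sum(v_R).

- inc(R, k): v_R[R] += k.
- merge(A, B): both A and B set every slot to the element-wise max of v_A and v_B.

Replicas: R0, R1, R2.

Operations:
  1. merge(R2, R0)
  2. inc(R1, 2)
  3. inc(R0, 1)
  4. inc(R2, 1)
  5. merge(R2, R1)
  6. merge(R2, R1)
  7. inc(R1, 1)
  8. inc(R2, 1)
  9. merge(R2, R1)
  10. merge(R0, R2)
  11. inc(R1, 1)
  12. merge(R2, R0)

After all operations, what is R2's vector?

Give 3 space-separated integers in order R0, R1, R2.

Op 1: merge R2<->R0 -> R2=(0,0,0) R0=(0,0,0)
Op 2: inc R1 by 2 -> R1=(0,2,0) value=2
Op 3: inc R0 by 1 -> R0=(1,0,0) value=1
Op 4: inc R2 by 1 -> R2=(0,0,1) value=1
Op 5: merge R2<->R1 -> R2=(0,2,1) R1=(0,2,1)
Op 6: merge R2<->R1 -> R2=(0,2,1) R1=(0,2,1)
Op 7: inc R1 by 1 -> R1=(0,3,1) value=4
Op 8: inc R2 by 1 -> R2=(0,2,2) value=4
Op 9: merge R2<->R1 -> R2=(0,3,2) R1=(0,3,2)
Op 10: merge R0<->R2 -> R0=(1,3,2) R2=(1,3,2)
Op 11: inc R1 by 1 -> R1=(0,4,2) value=6
Op 12: merge R2<->R0 -> R2=(1,3,2) R0=(1,3,2)

Answer: 1 3 2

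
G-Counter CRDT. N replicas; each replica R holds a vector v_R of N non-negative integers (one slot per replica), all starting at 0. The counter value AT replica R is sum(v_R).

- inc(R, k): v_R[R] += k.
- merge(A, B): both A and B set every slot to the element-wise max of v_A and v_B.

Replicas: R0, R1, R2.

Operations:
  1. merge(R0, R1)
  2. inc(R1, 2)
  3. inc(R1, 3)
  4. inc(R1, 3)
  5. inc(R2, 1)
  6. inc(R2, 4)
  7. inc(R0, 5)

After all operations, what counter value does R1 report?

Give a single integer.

Answer: 8

Derivation:
Op 1: merge R0<->R1 -> R0=(0,0,0) R1=(0,0,0)
Op 2: inc R1 by 2 -> R1=(0,2,0) value=2
Op 3: inc R1 by 3 -> R1=(0,5,0) value=5
Op 4: inc R1 by 3 -> R1=(0,8,0) value=8
Op 5: inc R2 by 1 -> R2=(0,0,1) value=1
Op 6: inc R2 by 4 -> R2=(0,0,5) value=5
Op 7: inc R0 by 5 -> R0=(5,0,0) value=5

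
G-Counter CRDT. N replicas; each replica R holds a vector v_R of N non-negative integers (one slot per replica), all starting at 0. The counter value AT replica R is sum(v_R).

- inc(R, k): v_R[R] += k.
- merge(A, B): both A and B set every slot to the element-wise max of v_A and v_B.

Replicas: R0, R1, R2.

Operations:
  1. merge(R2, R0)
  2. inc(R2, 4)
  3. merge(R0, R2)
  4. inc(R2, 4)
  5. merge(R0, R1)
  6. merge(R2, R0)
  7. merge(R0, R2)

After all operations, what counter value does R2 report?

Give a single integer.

Answer: 8

Derivation:
Op 1: merge R2<->R0 -> R2=(0,0,0) R0=(0,0,0)
Op 2: inc R2 by 4 -> R2=(0,0,4) value=4
Op 3: merge R0<->R2 -> R0=(0,0,4) R2=(0,0,4)
Op 4: inc R2 by 4 -> R2=(0,0,8) value=8
Op 5: merge R0<->R1 -> R0=(0,0,4) R1=(0,0,4)
Op 6: merge R2<->R0 -> R2=(0,0,8) R0=(0,0,8)
Op 7: merge R0<->R2 -> R0=(0,0,8) R2=(0,0,8)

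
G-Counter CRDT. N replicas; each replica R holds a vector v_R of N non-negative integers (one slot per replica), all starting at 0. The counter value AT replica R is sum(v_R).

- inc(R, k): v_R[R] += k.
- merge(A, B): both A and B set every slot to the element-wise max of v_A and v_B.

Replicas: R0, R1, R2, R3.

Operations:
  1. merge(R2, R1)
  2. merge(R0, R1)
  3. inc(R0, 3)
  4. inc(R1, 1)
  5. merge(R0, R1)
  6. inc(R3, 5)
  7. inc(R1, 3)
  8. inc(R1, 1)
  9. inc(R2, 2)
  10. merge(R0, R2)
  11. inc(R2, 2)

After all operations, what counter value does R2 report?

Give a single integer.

Op 1: merge R2<->R1 -> R2=(0,0,0,0) R1=(0,0,0,0)
Op 2: merge R0<->R1 -> R0=(0,0,0,0) R1=(0,0,0,0)
Op 3: inc R0 by 3 -> R0=(3,0,0,0) value=3
Op 4: inc R1 by 1 -> R1=(0,1,0,0) value=1
Op 5: merge R0<->R1 -> R0=(3,1,0,0) R1=(3,1,0,0)
Op 6: inc R3 by 5 -> R3=(0,0,0,5) value=5
Op 7: inc R1 by 3 -> R1=(3,4,0,0) value=7
Op 8: inc R1 by 1 -> R1=(3,5,0,0) value=8
Op 9: inc R2 by 2 -> R2=(0,0,2,0) value=2
Op 10: merge R0<->R2 -> R0=(3,1,2,0) R2=(3,1,2,0)
Op 11: inc R2 by 2 -> R2=(3,1,4,0) value=8

Answer: 8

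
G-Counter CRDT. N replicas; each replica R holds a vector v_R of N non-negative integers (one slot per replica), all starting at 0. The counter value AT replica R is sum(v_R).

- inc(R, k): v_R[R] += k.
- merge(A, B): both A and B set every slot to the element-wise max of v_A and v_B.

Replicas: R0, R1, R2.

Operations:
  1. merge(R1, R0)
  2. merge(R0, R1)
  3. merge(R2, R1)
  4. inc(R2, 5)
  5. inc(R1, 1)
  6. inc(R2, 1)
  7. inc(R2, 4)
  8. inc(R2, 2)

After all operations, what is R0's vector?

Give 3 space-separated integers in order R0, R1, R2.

Answer: 0 0 0

Derivation:
Op 1: merge R1<->R0 -> R1=(0,0,0) R0=(0,0,0)
Op 2: merge R0<->R1 -> R0=(0,0,0) R1=(0,0,0)
Op 3: merge R2<->R1 -> R2=(0,0,0) R1=(0,0,0)
Op 4: inc R2 by 5 -> R2=(0,0,5) value=5
Op 5: inc R1 by 1 -> R1=(0,1,0) value=1
Op 6: inc R2 by 1 -> R2=(0,0,6) value=6
Op 7: inc R2 by 4 -> R2=(0,0,10) value=10
Op 8: inc R2 by 2 -> R2=(0,0,12) value=12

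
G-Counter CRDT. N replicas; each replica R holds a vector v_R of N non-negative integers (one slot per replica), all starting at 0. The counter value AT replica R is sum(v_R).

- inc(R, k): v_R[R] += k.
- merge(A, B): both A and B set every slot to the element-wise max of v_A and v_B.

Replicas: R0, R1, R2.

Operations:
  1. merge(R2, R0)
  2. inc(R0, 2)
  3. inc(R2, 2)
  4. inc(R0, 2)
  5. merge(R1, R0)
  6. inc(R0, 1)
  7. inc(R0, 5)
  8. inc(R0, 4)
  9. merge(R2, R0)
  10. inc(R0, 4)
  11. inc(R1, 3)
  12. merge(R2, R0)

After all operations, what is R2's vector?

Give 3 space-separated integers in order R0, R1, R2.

Answer: 18 0 2

Derivation:
Op 1: merge R2<->R0 -> R2=(0,0,0) R0=(0,0,0)
Op 2: inc R0 by 2 -> R0=(2,0,0) value=2
Op 3: inc R2 by 2 -> R2=(0,0,2) value=2
Op 4: inc R0 by 2 -> R0=(4,0,0) value=4
Op 5: merge R1<->R0 -> R1=(4,0,0) R0=(4,0,0)
Op 6: inc R0 by 1 -> R0=(5,0,0) value=5
Op 7: inc R0 by 5 -> R0=(10,0,0) value=10
Op 8: inc R0 by 4 -> R0=(14,0,0) value=14
Op 9: merge R2<->R0 -> R2=(14,0,2) R0=(14,0,2)
Op 10: inc R0 by 4 -> R0=(18,0,2) value=20
Op 11: inc R1 by 3 -> R1=(4,3,0) value=7
Op 12: merge R2<->R0 -> R2=(18,0,2) R0=(18,0,2)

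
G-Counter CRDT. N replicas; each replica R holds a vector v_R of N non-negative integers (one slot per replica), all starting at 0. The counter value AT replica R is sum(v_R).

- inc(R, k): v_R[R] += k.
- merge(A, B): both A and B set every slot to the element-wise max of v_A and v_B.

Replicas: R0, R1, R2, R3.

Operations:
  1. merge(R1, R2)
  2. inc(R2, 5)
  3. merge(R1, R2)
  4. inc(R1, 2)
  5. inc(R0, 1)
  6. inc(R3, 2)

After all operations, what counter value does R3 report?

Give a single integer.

Op 1: merge R1<->R2 -> R1=(0,0,0,0) R2=(0,0,0,0)
Op 2: inc R2 by 5 -> R2=(0,0,5,0) value=5
Op 3: merge R1<->R2 -> R1=(0,0,5,0) R2=(0,0,5,0)
Op 4: inc R1 by 2 -> R1=(0,2,5,0) value=7
Op 5: inc R0 by 1 -> R0=(1,0,0,0) value=1
Op 6: inc R3 by 2 -> R3=(0,0,0,2) value=2

Answer: 2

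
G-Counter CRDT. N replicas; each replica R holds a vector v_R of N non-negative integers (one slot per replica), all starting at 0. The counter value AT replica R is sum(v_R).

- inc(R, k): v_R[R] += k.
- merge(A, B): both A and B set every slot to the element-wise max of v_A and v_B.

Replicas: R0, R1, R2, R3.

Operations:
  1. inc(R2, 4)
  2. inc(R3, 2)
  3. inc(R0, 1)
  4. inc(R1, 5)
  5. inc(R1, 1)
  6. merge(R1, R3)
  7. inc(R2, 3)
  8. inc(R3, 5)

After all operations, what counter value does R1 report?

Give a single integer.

Answer: 8

Derivation:
Op 1: inc R2 by 4 -> R2=(0,0,4,0) value=4
Op 2: inc R3 by 2 -> R3=(0,0,0,2) value=2
Op 3: inc R0 by 1 -> R0=(1,0,0,0) value=1
Op 4: inc R1 by 5 -> R1=(0,5,0,0) value=5
Op 5: inc R1 by 1 -> R1=(0,6,0,0) value=6
Op 6: merge R1<->R3 -> R1=(0,6,0,2) R3=(0,6,0,2)
Op 7: inc R2 by 3 -> R2=(0,0,7,0) value=7
Op 8: inc R3 by 5 -> R3=(0,6,0,7) value=13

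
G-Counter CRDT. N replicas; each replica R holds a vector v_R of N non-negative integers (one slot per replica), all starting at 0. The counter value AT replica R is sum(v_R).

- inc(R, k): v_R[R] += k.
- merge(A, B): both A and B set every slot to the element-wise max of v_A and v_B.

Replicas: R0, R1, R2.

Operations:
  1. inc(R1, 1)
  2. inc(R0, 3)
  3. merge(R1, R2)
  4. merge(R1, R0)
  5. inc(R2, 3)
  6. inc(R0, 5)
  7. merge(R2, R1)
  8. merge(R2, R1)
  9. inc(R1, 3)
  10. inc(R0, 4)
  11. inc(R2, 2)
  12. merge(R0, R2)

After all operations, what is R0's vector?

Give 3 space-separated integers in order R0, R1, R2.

Answer: 12 1 5

Derivation:
Op 1: inc R1 by 1 -> R1=(0,1,0) value=1
Op 2: inc R0 by 3 -> R0=(3,0,0) value=3
Op 3: merge R1<->R2 -> R1=(0,1,0) R2=(0,1,0)
Op 4: merge R1<->R0 -> R1=(3,1,0) R0=(3,1,0)
Op 5: inc R2 by 3 -> R2=(0,1,3) value=4
Op 6: inc R0 by 5 -> R0=(8,1,0) value=9
Op 7: merge R2<->R1 -> R2=(3,1,3) R1=(3,1,3)
Op 8: merge R2<->R1 -> R2=(3,1,3) R1=(3,1,3)
Op 9: inc R1 by 3 -> R1=(3,4,3) value=10
Op 10: inc R0 by 4 -> R0=(12,1,0) value=13
Op 11: inc R2 by 2 -> R2=(3,1,5) value=9
Op 12: merge R0<->R2 -> R0=(12,1,5) R2=(12,1,5)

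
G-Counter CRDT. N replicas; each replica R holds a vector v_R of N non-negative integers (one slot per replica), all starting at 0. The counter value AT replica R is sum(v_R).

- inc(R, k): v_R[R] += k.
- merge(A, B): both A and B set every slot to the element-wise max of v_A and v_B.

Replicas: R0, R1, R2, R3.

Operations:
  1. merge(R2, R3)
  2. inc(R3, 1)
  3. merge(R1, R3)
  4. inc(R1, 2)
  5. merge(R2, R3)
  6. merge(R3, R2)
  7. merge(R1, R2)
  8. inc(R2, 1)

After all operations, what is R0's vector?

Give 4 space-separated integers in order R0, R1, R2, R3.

Answer: 0 0 0 0

Derivation:
Op 1: merge R2<->R3 -> R2=(0,0,0,0) R3=(0,0,0,0)
Op 2: inc R3 by 1 -> R3=(0,0,0,1) value=1
Op 3: merge R1<->R3 -> R1=(0,0,0,1) R3=(0,0,0,1)
Op 4: inc R1 by 2 -> R1=(0,2,0,1) value=3
Op 5: merge R2<->R3 -> R2=(0,0,0,1) R3=(0,0,0,1)
Op 6: merge R3<->R2 -> R3=(0,0,0,1) R2=(0,0,0,1)
Op 7: merge R1<->R2 -> R1=(0,2,0,1) R2=(0,2,0,1)
Op 8: inc R2 by 1 -> R2=(0,2,1,1) value=4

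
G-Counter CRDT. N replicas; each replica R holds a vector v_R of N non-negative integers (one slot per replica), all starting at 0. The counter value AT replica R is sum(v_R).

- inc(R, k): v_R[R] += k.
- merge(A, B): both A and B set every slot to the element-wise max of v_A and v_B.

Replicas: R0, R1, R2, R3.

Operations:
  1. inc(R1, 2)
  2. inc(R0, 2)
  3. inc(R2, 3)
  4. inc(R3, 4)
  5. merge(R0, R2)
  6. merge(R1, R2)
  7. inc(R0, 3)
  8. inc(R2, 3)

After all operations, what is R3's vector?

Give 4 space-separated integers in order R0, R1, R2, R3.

Op 1: inc R1 by 2 -> R1=(0,2,0,0) value=2
Op 2: inc R0 by 2 -> R0=(2,0,0,0) value=2
Op 3: inc R2 by 3 -> R2=(0,0,3,0) value=3
Op 4: inc R3 by 4 -> R3=(0,0,0,4) value=4
Op 5: merge R0<->R2 -> R0=(2,0,3,0) R2=(2,0,3,0)
Op 6: merge R1<->R2 -> R1=(2,2,3,0) R2=(2,2,3,0)
Op 7: inc R0 by 3 -> R0=(5,0,3,0) value=8
Op 8: inc R2 by 3 -> R2=(2,2,6,0) value=10

Answer: 0 0 0 4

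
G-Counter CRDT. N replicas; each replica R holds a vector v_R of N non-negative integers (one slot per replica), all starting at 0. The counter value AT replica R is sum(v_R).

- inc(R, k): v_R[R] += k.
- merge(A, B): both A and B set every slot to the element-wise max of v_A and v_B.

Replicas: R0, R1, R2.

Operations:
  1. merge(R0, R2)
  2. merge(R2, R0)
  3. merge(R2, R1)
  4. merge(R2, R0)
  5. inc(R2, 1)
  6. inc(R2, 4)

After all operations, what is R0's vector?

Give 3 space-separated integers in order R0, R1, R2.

Answer: 0 0 0

Derivation:
Op 1: merge R0<->R2 -> R0=(0,0,0) R2=(0,0,0)
Op 2: merge R2<->R0 -> R2=(0,0,0) R0=(0,0,0)
Op 3: merge R2<->R1 -> R2=(0,0,0) R1=(0,0,0)
Op 4: merge R2<->R0 -> R2=(0,0,0) R0=(0,0,0)
Op 5: inc R2 by 1 -> R2=(0,0,1) value=1
Op 6: inc R2 by 4 -> R2=(0,0,5) value=5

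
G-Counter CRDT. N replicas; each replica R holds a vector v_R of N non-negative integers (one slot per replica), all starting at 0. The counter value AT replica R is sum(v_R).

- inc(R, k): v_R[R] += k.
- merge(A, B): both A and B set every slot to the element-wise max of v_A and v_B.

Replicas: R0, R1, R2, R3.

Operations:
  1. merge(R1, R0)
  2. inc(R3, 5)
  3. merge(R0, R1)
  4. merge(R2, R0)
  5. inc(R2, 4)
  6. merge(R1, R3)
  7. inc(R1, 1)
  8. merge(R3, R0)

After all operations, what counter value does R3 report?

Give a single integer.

Op 1: merge R1<->R0 -> R1=(0,0,0,0) R0=(0,0,0,0)
Op 2: inc R3 by 5 -> R3=(0,0,0,5) value=5
Op 3: merge R0<->R1 -> R0=(0,0,0,0) R1=(0,0,0,0)
Op 4: merge R2<->R0 -> R2=(0,0,0,0) R0=(0,0,0,0)
Op 5: inc R2 by 4 -> R2=(0,0,4,0) value=4
Op 6: merge R1<->R3 -> R1=(0,0,0,5) R3=(0,0,0,5)
Op 7: inc R1 by 1 -> R1=(0,1,0,5) value=6
Op 8: merge R3<->R0 -> R3=(0,0,0,5) R0=(0,0,0,5)

Answer: 5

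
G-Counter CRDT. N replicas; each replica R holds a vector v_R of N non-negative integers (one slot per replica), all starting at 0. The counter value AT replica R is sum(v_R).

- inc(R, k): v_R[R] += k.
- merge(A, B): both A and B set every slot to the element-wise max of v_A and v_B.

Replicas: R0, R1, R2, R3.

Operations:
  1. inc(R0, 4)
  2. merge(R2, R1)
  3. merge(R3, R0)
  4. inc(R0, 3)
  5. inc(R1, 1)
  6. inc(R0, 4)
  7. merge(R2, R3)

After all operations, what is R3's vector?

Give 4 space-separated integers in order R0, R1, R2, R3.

Op 1: inc R0 by 4 -> R0=(4,0,0,0) value=4
Op 2: merge R2<->R1 -> R2=(0,0,0,0) R1=(0,0,0,0)
Op 3: merge R3<->R0 -> R3=(4,0,0,0) R0=(4,0,0,0)
Op 4: inc R0 by 3 -> R0=(7,0,0,0) value=7
Op 5: inc R1 by 1 -> R1=(0,1,0,0) value=1
Op 6: inc R0 by 4 -> R0=(11,0,0,0) value=11
Op 7: merge R2<->R3 -> R2=(4,0,0,0) R3=(4,0,0,0)

Answer: 4 0 0 0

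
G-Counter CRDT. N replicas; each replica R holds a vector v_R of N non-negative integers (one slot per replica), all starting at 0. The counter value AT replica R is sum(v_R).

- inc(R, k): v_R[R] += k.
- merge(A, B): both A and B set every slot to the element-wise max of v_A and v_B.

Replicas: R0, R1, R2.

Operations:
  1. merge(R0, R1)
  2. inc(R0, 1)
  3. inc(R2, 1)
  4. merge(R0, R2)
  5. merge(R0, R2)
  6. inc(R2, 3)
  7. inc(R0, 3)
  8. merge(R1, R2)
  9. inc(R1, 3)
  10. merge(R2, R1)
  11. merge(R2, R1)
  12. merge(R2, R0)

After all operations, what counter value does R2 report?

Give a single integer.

Answer: 11

Derivation:
Op 1: merge R0<->R1 -> R0=(0,0,0) R1=(0,0,0)
Op 2: inc R0 by 1 -> R0=(1,0,0) value=1
Op 3: inc R2 by 1 -> R2=(0,0,1) value=1
Op 4: merge R0<->R2 -> R0=(1,0,1) R2=(1,0,1)
Op 5: merge R0<->R2 -> R0=(1,0,1) R2=(1,0,1)
Op 6: inc R2 by 3 -> R2=(1,0,4) value=5
Op 7: inc R0 by 3 -> R0=(4,0,1) value=5
Op 8: merge R1<->R2 -> R1=(1,0,4) R2=(1,0,4)
Op 9: inc R1 by 3 -> R1=(1,3,4) value=8
Op 10: merge R2<->R1 -> R2=(1,3,4) R1=(1,3,4)
Op 11: merge R2<->R1 -> R2=(1,3,4) R1=(1,3,4)
Op 12: merge R2<->R0 -> R2=(4,3,4) R0=(4,3,4)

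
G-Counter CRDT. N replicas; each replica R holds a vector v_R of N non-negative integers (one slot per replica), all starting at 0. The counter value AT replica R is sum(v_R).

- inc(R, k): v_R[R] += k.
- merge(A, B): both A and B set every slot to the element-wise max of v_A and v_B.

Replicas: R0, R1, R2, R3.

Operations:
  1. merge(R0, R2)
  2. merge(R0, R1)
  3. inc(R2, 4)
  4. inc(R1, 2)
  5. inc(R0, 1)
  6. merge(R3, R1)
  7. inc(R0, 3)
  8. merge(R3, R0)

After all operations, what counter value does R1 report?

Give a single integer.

Op 1: merge R0<->R2 -> R0=(0,0,0,0) R2=(0,0,0,0)
Op 2: merge R0<->R1 -> R0=(0,0,0,0) R1=(0,0,0,0)
Op 3: inc R2 by 4 -> R2=(0,0,4,0) value=4
Op 4: inc R1 by 2 -> R1=(0,2,0,0) value=2
Op 5: inc R0 by 1 -> R0=(1,0,0,0) value=1
Op 6: merge R3<->R1 -> R3=(0,2,0,0) R1=(0,2,0,0)
Op 7: inc R0 by 3 -> R0=(4,0,0,0) value=4
Op 8: merge R3<->R0 -> R3=(4,2,0,0) R0=(4,2,0,0)

Answer: 2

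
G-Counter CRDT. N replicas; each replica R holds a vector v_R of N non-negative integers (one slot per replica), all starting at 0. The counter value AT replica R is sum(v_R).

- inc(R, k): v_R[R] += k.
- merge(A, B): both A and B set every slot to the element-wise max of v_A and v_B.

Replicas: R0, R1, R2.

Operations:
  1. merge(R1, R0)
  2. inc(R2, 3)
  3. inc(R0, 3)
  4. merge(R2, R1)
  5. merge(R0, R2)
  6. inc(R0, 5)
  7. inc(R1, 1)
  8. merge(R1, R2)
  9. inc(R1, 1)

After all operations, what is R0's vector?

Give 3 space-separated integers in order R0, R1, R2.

Answer: 8 0 3

Derivation:
Op 1: merge R1<->R0 -> R1=(0,0,0) R0=(0,0,0)
Op 2: inc R2 by 3 -> R2=(0,0,3) value=3
Op 3: inc R0 by 3 -> R0=(3,0,0) value=3
Op 4: merge R2<->R1 -> R2=(0,0,3) R1=(0,0,3)
Op 5: merge R0<->R2 -> R0=(3,0,3) R2=(3,0,3)
Op 6: inc R0 by 5 -> R0=(8,0,3) value=11
Op 7: inc R1 by 1 -> R1=(0,1,3) value=4
Op 8: merge R1<->R2 -> R1=(3,1,3) R2=(3,1,3)
Op 9: inc R1 by 1 -> R1=(3,2,3) value=8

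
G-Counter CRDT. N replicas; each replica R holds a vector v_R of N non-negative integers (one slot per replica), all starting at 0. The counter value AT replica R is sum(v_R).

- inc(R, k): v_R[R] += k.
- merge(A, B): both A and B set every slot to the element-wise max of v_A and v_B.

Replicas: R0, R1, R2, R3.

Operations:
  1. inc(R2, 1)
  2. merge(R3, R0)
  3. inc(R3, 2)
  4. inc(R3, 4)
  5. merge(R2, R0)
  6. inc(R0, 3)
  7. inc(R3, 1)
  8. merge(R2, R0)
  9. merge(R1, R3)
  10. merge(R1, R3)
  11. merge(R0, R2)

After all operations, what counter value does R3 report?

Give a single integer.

Answer: 7

Derivation:
Op 1: inc R2 by 1 -> R2=(0,0,1,0) value=1
Op 2: merge R3<->R0 -> R3=(0,0,0,0) R0=(0,0,0,0)
Op 3: inc R3 by 2 -> R3=(0,0,0,2) value=2
Op 4: inc R3 by 4 -> R3=(0,0,0,6) value=6
Op 5: merge R2<->R0 -> R2=(0,0,1,0) R0=(0,0,1,0)
Op 6: inc R0 by 3 -> R0=(3,0,1,0) value=4
Op 7: inc R3 by 1 -> R3=(0,0,0,7) value=7
Op 8: merge R2<->R0 -> R2=(3,0,1,0) R0=(3,0,1,0)
Op 9: merge R1<->R3 -> R1=(0,0,0,7) R3=(0,0,0,7)
Op 10: merge R1<->R3 -> R1=(0,0,0,7) R3=(0,0,0,7)
Op 11: merge R0<->R2 -> R0=(3,0,1,0) R2=(3,0,1,0)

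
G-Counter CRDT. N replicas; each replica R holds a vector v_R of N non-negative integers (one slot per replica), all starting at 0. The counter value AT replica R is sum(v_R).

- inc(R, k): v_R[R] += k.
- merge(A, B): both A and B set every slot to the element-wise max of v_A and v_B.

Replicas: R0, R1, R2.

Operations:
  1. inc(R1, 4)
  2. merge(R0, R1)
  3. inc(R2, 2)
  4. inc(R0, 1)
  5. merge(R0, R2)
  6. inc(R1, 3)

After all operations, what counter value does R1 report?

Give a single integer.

Answer: 7

Derivation:
Op 1: inc R1 by 4 -> R1=(0,4,0) value=4
Op 2: merge R0<->R1 -> R0=(0,4,0) R1=(0,4,0)
Op 3: inc R2 by 2 -> R2=(0,0,2) value=2
Op 4: inc R0 by 1 -> R0=(1,4,0) value=5
Op 5: merge R0<->R2 -> R0=(1,4,2) R2=(1,4,2)
Op 6: inc R1 by 3 -> R1=(0,7,0) value=7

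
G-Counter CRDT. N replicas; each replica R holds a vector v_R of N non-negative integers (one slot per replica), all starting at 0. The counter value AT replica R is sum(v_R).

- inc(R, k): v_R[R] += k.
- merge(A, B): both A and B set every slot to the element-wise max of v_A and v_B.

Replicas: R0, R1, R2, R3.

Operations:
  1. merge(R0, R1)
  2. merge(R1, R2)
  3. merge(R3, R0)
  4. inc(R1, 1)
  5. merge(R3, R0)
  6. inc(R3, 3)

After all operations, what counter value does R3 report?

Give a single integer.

Answer: 3

Derivation:
Op 1: merge R0<->R1 -> R0=(0,0,0,0) R1=(0,0,0,0)
Op 2: merge R1<->R2 -> R1=(0,0,0,0) R2=(0,0,0,0)
Op 3: merge R3<->R0 -> R3=(0,0,0,0) R0=(0,0,0,0)
Op 4: inc R1 by 1 -> R1=(0,1,0,0) value=1
Op 5: merge R3<->R0 -> R3=(0,0,0,0) R0=(0,0,0,0)
Op 6: inc R3 by 3 -> R3=(0,0,0,3) value=3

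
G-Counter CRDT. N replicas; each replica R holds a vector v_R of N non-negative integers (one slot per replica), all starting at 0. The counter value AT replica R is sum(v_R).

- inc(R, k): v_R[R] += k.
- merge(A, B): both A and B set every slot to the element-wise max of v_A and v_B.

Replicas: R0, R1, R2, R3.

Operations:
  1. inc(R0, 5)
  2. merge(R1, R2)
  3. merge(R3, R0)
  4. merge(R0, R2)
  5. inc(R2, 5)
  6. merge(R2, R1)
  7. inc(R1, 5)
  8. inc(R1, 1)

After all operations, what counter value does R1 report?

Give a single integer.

Answer: 16

Derivation:
Op 1: inc R0 by 5 -> R0=(5,0,0,0) value=5
Op 2: merge R1<->R2 -> R1=(0,0,0,0) R2=(0,0,0,0)
Op 3: merge R3<->R0 -> R3=(5,0,0,0) R0=(5,0,0,0)
Op 4: merge R0<->R2 -> R0=(5,0,0,0) R2=(5,0,0,0)
Op 5: inc R2 by 5 -> R2=(5,0,5,0) value=10
Op 6: merge R2<->R1 -> R2=(5,0,5,0) R1=(5,0,5,0)
Op 7: inc R1 by 5 -> R1=(5,5,5,0) value=15
Op 8: inc R1 by 1 -> R1=(5,6,5,0) value=16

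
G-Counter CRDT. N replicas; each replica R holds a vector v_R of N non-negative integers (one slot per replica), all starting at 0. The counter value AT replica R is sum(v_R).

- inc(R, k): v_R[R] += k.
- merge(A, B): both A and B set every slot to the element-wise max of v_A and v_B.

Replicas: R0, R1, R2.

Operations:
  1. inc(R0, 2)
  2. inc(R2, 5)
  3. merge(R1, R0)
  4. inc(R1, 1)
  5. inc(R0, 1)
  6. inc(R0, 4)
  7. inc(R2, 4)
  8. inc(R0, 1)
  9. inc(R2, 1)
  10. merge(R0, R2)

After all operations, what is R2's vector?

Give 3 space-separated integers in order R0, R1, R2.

Op 1: inc R0 by 2 -> R0=(2,0,0) value=2
Op 2: inc R2 by 5 -> R2=(0,0,5) value=5
Op 3: merge R1<->R0 -> R1=(2,0,0) R0=(2,0,0)
Op 4: inc R1 by 1 -> R1=(2,1,0) value=3
Op 5: inc R0 by 1 -> R0=(3,0,0) value=3
Op 6: inc R0 by 4 -> R0=(7,0,0) value=7
Op 7: inc R2 by 4 -> R2=(0,0,9) value=9
Op 8: inc R0 by 1 -> R0=(8,0,0) value=8
Op 9: inc R2 by 1 -> R2=(0,0,10) value=10
Op 10: merge R0<->R2 -> R0=(8,0,10) R2=(8,0,10)

Answer: 8 0 10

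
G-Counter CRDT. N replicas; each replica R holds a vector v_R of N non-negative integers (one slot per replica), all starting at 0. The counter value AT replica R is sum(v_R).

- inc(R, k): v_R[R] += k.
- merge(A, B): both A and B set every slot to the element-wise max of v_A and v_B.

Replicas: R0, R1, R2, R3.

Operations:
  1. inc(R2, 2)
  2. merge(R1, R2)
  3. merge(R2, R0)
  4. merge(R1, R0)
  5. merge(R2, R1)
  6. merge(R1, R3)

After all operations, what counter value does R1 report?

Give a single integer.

Answer: 2

Derivation:
Op 1: inc R2 by 2 -> R2=(0,0,2,0) value=2
Op 2: merge R1<->R2 -> R1=(0,0,2,0) R2=(0,0,2,0)
Op 3: merge R2<->R0 -> R2=(0,0,2,0) R0=(0,0,2,0)
Op 4: merge R1<->R0 -> R1=(0,0,2,0) R0=(0,0,2,0)
Op 5: merge R2<->R1 -> R2=(0,0,2,0) R1=(0,0,2,0)
Op 6: merge R1<->R3 -> R1=(0,0,2,0) R3=(0,0,2,0)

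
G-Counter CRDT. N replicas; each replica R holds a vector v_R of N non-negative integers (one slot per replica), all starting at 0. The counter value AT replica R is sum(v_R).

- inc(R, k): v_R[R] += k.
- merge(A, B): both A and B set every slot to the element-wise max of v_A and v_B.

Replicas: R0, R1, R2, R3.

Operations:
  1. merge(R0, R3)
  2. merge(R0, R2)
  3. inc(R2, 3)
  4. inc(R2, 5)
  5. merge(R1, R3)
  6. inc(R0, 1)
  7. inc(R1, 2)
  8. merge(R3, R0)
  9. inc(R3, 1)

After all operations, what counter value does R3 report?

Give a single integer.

Op 1: merge R0<->R3 -> R0=(0,0,0,0) R3=(0,0,0,0)
Op 2: merge R0<->R2 -> R0=(0,0,0,0) R2=(0,0,0,0)
Op 3: inc R2 by 3 -> R2=(0,0,3,0) value=3
Op 4: inc R2 by 5 -> R2=(0,0,8,0) value=8
Op 5: merge R1<->R3 -> R1=(0,0,0,0) R3=(0,0,0,0)
Op 6: inc R0 by 1 -> R0=(1,0,0,0) value=1
Op 7: inc R1 by 2 -> R1=(0,2,0,0) value=2
Op 8: merge R3<->R0 -> R3=(1,0,0,0) R0=(1,0,0,0)
Op 9: inc R3 by 1 -> R3=(1,0,0,1) value=2

Answer: 2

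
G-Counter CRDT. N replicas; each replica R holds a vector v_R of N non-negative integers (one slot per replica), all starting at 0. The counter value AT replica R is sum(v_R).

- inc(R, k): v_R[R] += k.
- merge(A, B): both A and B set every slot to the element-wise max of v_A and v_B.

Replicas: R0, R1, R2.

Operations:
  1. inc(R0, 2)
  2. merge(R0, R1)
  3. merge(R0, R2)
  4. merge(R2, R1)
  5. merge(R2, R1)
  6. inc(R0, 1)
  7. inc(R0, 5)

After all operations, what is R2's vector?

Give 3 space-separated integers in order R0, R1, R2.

Op 1: inc R0 by 2 -> R0=(2,0,0) value=2
Op 2: merge R0<->R1 -> R0=(2,0,0) R1=(2,0,0)
Op 3: merge R0<->R2 -> R0=(2,0,0) R2=(2,0,0)
Op 4: merge R2<->R1 -> R2=(2,0,0) R1=(2,0,0)
Op 5: merge R2<->R1 -> R2=(2,0,0) R1=(2,0,0)
Op 6: inc R0 by 1 -> R0=(3,0,0) value=3
Op 7: inc R0 by 5 -> R0=(8,0,0) value=8

Answer: 2 0 0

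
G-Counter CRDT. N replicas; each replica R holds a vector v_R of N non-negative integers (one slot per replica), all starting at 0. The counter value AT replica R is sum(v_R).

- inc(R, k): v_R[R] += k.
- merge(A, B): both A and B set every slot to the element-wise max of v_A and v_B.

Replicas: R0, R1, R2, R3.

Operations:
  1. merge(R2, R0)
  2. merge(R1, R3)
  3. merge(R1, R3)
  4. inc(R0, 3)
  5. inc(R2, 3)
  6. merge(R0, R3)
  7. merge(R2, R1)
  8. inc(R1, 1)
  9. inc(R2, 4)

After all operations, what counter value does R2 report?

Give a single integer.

Op 1: merge R2<->R0 -> R2=(0,0,0,0) R0=(0,0,0,0)
Op 2: merge R1<->R3 -> R1=(0,0,0,0) R3=(0,0,0,0)
Op 3: merge R1<->R3 -> R1=(0,0,0,0) R3=(0,0,0,0)
Op 4: inc R0 by 3 -> R0=(3,0,0,0) value=3
Op 5: inc R2 by 3 -> R2=(0,0,3,0) value=3
Op 6: merge R0<->R3 -> R0=(3,0,0,0) R3=(3,0,0,0)
Op 7: merge R2<->R1 -> R2=(0,0,3,0) R1=(0,0,3,0)
Op 8: inc R1 by 1 -> R1=(0,1,3,0) value=4
Op 9: inc R2 by 4 -> R2=(0,0,7,0) value=7

Answer: 7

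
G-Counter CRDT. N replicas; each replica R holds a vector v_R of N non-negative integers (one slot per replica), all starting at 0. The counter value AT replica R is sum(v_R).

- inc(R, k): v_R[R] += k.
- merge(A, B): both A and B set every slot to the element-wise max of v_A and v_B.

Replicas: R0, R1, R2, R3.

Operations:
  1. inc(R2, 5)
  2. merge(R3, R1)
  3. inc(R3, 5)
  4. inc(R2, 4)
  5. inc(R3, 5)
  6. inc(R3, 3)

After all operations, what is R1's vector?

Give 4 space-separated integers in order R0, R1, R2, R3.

Answer: 0 0 0 0

Derivation:
Op 1: inc R2 by 5 -> R2=(0,0,5,0) value=5
Op 2: merge R3<->R1 -> R3=(0,0,0,0) R1=(0,0,0,0)
Op 3: inc R3 by 5 -> R3=(0,0,0,5) value=5
Op 4: inc R2 by 4 -> R2=(0,0,9,0) value=9
Op 5: inc R3 by 5 -> R3=(0,0,0,10) value=10
Op 6: inc R3 by 3 -> R3=(0,0,0,13) value=13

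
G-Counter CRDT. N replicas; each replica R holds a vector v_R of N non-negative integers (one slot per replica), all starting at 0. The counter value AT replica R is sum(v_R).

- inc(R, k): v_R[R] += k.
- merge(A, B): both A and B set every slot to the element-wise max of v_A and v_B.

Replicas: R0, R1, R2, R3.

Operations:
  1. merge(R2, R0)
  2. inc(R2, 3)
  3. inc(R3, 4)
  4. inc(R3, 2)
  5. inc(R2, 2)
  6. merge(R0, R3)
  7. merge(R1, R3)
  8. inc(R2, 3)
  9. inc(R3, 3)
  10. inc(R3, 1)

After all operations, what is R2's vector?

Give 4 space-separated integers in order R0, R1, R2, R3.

Op 1: merge R2<->R0 -> R2=(0,0,0,0) R0=(0,0,0,0)
Op 2: inc R2 by 3 -> R2=(0,0,3,0) value=3
Op 3: inc R3 by 4 -> R3=(0,0,0,4) value=4
Op 4: inc R3 by 2 -> R3=(0,0,0,6) value=6
Op 5: inc R2 by 2 -> R2=(0,0,5,0) value=5
Op 6: merge R0<->R3 -> R0=(0,0,0,6) R3=(0,0,0,6)
Op 7: merge R1<->R3 -> R1=(0,0,0,6) R3=(0,0,0,6)
Op 8: inc R2 by 3 -> R2=(0,0,8,0) value=8
Op 9: inc R3 by 3 -> R3=(0,0,0,9) value=9
Op 10: inc R3 by 1 -> R3=(0,0,0,10) value=10

Answer: 0 0 8 0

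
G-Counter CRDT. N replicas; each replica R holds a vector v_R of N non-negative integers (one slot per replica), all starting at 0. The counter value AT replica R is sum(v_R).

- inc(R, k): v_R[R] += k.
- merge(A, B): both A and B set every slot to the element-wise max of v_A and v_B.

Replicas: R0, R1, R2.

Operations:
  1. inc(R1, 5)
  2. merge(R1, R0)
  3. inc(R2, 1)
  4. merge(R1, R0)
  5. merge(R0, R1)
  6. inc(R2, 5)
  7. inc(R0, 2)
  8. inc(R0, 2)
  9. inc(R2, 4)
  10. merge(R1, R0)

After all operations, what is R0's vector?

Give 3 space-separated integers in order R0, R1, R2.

Answer: 4 5 0

Derivation:
Op 1: inc R1 by 5 -> R1=(0,5,0) value=5
Op 2: merge R1<->R0 -> R1=(0,5,0) R0=(0,5,0)
Op 3: inc R2 by 1 -> R2=(0,0,1) value=1
Op 4: merge R1<->R0 -> R1=(0,5,0) R0=(0,5,0)
Op 5: merge R0<->R1 -> R0=(0,5,0) R1=(0,5,0)
Op 6: inc R2 by 5 -> R2=(0,0,6) value=6
Op 7: inc R0 by 2 -> R0=(2,5,0) value=7
Op 8: inc R0 by 2 -> R0=(4,5,0) value=9
Op 9: inc R2 by 4 -> R2=(0,0,10) value=10
Op 10: merge R1<->R0 -> R1=(4,5,0) R0=(4,5,0)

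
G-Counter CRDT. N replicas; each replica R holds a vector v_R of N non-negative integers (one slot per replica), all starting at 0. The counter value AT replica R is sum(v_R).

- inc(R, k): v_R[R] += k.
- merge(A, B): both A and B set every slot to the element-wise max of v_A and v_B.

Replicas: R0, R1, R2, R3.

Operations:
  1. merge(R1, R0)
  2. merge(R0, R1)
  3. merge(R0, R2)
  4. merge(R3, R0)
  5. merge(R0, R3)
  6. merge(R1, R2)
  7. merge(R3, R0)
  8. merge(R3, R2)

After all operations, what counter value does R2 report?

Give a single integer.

Op 1: merge R1<->R0 -> R1=(0,0,0,0) R0=(0,0,0,0)
Op 2: merge R0<->R1 -> R0=(0,0,0,0) R1=(0,0,0,0)
Op 3: merge R0<->R2 -> R0=(0,0,0,0) R2=(0,0,0,0)
Op 4: merge R3<->R0 -> R3=(0,0,0,0) R0=(0,0,0,0)
Op 5: merge R0<->R3 -> R0=(0,0,0,0) R3=(0,0,0,0)
Op 6: merge R1<->R2 -> R1=(0,0,0,0) R2=(0,0,0,0)
Op 7: merge R3<->R0 -> R3=(0,0,0,0) R0=(0,0,0,0)
Op 8: merge R3<->R2 -> R3=(0,0,0,0) R2=(0,0,0,0)

Answer: 0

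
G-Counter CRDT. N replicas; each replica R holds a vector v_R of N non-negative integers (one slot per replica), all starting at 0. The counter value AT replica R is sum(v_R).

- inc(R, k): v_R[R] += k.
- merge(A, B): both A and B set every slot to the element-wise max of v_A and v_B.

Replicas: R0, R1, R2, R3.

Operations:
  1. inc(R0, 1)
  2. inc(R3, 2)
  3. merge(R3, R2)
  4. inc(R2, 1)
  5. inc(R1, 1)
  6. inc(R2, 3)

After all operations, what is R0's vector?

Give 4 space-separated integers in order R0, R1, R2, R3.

Op 1: inc R0 by 1 -> R0=(1,0,0,0) value=1
Op 2: inc R3 by 2 -> R3=(0,0,0,2) value=2
Op 3: merge R3<->R2 -> R3=(0,0,0,2) R2=(0,0,0,2)
Op 4: inc R2 by 1 -> R2=(0,0,1,2) value=3
Op 5: inc R1 by 1 -> R1=(0,1,0,0) value=1
Op 6: inc R2 by 3 -> R2=(0,0,4,2) value=6

Answer: 1 0 0 0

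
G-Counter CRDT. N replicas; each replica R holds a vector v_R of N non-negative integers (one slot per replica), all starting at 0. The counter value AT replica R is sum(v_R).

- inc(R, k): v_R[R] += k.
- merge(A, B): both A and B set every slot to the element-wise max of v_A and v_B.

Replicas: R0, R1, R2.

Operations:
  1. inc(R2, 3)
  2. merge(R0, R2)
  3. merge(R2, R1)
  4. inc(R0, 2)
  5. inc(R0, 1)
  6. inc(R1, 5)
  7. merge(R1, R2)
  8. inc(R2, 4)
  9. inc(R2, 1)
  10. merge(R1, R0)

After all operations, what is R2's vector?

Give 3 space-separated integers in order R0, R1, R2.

Answer: 0 5 8

Derivation:
Op 1: inc R2 by 3 -> R2=(0,0,3) value=3
Op 2: merge R0<->R2 -> R0=(0,0,3) R2=(0,0,3)
Op 3: merge R2<->R1 -> R2=(0,0,3) R1=(0,0,3)
Op 4: inc R0 by 2 -> R0=(2,0,3) value=5
Op 5: inc R0 by 1 -> R0=(3,0,3) value=6
Op 6: inc R1 by 5 -> R1=(0,5,3) value=8
Op 7: merge R1<->R2 -> R1=(0,5,3) R2=(0,5,3)
Op 8: inc R2 by 4 -> R2=(0,5,7) value=12
Op 9: inc R2 by 1 -> R2=(0,5,8) value=13
Op 10: merge R1<->R0 -> R1=(3,5,3) R0=(3,5,3)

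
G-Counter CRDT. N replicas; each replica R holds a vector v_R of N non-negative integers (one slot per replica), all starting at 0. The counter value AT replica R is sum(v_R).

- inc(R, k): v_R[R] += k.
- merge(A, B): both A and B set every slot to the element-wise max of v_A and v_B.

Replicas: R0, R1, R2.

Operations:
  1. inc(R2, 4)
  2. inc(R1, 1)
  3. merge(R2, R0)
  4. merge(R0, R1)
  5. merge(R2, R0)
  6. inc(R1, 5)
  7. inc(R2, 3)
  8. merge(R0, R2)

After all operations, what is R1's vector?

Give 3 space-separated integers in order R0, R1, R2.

Op 1: inc R2 by 4 -> R2=(0,0,4) value=4
Op 2: inc R1 by 1 -> R1=(0,1,0) value=1
Op 3: merge R2<->R0 -> R2=(0,0,4) R0=(0,0,4)
Op 4: merge R0<->R1 -> R0=(0,1,4) R1=(0,1,4)
Op 5: merge R2<->R0 -> R2=(0,1,4) R0=(0,1,4)
Op 6: inc R1 by 5 -> R1=(0,6,4) value=10
Op 7: inc R2 by 3 -> R2=(0,1,7) value=8
Op 8: merge R0<->R2 -> R0=(0,1,7) R2=(0,1,7)

Answer: 0 6 4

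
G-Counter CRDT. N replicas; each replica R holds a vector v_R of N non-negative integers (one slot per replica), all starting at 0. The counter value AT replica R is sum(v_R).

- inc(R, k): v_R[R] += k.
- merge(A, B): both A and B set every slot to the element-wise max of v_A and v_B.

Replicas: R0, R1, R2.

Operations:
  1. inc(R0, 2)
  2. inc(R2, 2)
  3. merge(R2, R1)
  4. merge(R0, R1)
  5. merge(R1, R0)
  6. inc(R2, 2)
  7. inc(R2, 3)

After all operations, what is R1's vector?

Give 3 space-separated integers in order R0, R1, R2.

Answer: 2 0 2

Derivation:
Op 1: inc R0 by 2 -> R0=(2,0,0) value=2
Op 2: inc R2 by 2 -> R2=(0,0,2) value=2
Op 3: merge R2<->R1 -> R2=(0,0,2) R1=(0,0,2)
Op 4: merge R0<->R1 -> R0=(2,0,2) R1=(2,0,2)
Op 5: merge R1<->R0 -> R1=(2,0,2) R0=(2,0,2)
Op 6: inc R2 by 2 -> R2=(0,0,4) value=4
Op 7: inc R2 by 3 -> R2=(0,0,7) value=7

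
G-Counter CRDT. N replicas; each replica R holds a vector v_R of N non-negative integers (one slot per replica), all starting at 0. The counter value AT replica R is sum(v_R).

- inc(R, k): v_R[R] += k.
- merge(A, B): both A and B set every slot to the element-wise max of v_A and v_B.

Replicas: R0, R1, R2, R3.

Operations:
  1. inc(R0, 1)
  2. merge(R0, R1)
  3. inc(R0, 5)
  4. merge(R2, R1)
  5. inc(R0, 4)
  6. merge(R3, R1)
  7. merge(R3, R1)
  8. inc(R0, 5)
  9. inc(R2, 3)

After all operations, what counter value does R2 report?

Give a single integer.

Op 1: inc R0 by 1 -> R0=(1,0,0,0) value=1
Op 2: merge R0<->R1 -> R0=(1,0,0,0) R1=(1,0,0,0)
Op 3: inc R0 by 5 -> R0=(6,0,0,0) value=6
Op 4: merge R2<->R1 -> R2=(1,0,0,0) R1=(1,0,0,0)
Op 5: inc R0 by 4 -> R0=(10,0,0,0) value=10
Op 6: merge R3<->R1 -> R3=(1,0,0,0) R1=(1,0,0,0)
Op 7: merge R3<->R1 -> R3=(1,0,0,0) R1=(1,0,0,0)
Op 8: inc R0 by 5 -> R0=(15,0,0,0) value=15
Op 9: inc R2 by 3 -> R2=(1,0,3,0) value=4

Answer: 4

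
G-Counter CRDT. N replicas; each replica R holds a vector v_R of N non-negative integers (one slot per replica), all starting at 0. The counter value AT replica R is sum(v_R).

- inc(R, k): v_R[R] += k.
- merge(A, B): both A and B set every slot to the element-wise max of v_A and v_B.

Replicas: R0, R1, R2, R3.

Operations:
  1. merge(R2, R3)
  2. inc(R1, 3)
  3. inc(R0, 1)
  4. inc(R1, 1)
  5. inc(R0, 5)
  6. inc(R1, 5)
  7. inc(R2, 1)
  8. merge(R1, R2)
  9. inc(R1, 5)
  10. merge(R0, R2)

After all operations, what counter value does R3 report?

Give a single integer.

Op 1: merge R2<->R3 -> R2=(0,0,0,0) R3=(0,0,0,0)
Op 2: inc R1 by 3 -> R1=(0,3,0,0) value=3
Op 3: inc R0 by 1 -> R0=(1,0,0,0) value=1
Op 4: inc R1 by 1 -> R1=(0,4,0,0) value=4
Op 5: inc R0 by 5 -> R0=(6,0,0,0) value=6
Op 6: inc R1 by 5 -> R1=(0,9,0,0) value=9
Op 7: inc R2 by 1 -> R2=(0,0,1,0) value=1
Op 8: merge R1<->R2 -> R1=(0,9,1,0) R2=(0,9,1,0)
Op 9: inc R1 by 5 -> R1=(0,14,1,0) value=15
Op 10: merge R0<->R2 -> R0=(6,9,1,0) R2=(6,9,1,0)

Answer: 0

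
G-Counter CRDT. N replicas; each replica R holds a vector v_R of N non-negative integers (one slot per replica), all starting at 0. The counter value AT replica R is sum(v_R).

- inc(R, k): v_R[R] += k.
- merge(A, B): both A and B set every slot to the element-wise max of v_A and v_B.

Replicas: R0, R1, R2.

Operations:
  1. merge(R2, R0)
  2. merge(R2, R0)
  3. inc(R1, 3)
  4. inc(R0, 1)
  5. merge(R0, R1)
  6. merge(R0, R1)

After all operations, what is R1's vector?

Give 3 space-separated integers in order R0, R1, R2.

Answer: 1 3 0

Derivation:
Op 1: merge R2<->R0 -> R2=(0,0,0) R0=(0,0,0)
Op 2: merge R2<->R0 -> R2=(0,0,0) R0=(0,0,0)
Op 3: inc R1 by 3 -> R1=(0,3,0) value=3
Op 4: inc R0 by 1 -> R0=(1,0,0) value=1
Op 5: merge R0<->R1 -> R0=(1,3,0) R1=(1,3,0)
Op 6: merge R0<->R1 -> R0=(1,3,0) R1=(1,3,0)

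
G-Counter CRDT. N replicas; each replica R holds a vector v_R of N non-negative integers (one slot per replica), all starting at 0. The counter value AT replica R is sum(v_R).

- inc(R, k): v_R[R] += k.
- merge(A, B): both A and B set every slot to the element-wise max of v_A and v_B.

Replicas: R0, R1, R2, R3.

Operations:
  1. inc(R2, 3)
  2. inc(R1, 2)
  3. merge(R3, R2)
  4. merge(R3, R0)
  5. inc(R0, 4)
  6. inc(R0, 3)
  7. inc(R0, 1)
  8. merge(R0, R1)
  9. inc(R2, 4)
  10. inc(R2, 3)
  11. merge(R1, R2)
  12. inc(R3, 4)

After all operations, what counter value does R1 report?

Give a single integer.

Answer: 20

Derivation:
Op 1: inc R2 by 3 -> R2=(0,0,3,0) value=3
Op 2: inc R1 by 2 -> R1=(0,2,0,0) value=2
Op 3: merge R3<->R2 -> R3=(0,0,3,0) R2=(0,0,3,0)
Op 4: merge R3<->R0 -> R3=(0,0,3,0) R0=(0,0,3,0)
Op 5: inc R0 by 4 -> R0=(4,0,3,0) value=7
Op 6: inc R0 by 3 -> R0=(7,0,3,0) value=10
Op 7: inc R0 by 1 -> R0=(8,0,3,0) value=11
Op 8: merge R0<->R1 -> R0=(8,2,3,0) R1=(8,2,3,0)
Op 9: inc R2 by 4 -> R2=(0,0,7,0) value=7
Op 10: inc R2 by 3 -> R2=(0,0,10,0) value=10
Op 11: merge R1<->R2 -> R1=(8,2,10,0) R2=(8,2,10,0)
Op 12: inc R3 by 4 -> R3=(0,0,3,4) value=7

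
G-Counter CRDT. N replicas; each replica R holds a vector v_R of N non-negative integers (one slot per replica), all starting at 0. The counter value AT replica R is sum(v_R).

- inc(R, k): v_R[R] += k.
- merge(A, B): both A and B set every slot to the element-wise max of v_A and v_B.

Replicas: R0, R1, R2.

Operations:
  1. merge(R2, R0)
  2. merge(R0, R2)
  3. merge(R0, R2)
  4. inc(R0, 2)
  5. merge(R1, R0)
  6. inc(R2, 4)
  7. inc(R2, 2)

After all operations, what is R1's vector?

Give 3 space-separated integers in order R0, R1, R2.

Op 1: merge R2<->R0 -> R2=(0,0,0) R0=(0,0,0)
Op 2: merge R0<->R2 -> R0=(0,0,0) R2=(0,0,0)
Op 3: merge R0<->R2 -> R0=(0,0,0) R2=(0,0,0)
Op 4: inc R0 by 2 -> R0=(2,0,0) value=2
Op 5: merge R1<->R0 -> R1=(2,0,0) R0=(2,0,0)
Op 6: inc R2 by 4 -> R2=(0,0,4) value=4
Op 7: inc R2 by 2 -> R2=(0,0,6) value=6

Answer: 2 0 0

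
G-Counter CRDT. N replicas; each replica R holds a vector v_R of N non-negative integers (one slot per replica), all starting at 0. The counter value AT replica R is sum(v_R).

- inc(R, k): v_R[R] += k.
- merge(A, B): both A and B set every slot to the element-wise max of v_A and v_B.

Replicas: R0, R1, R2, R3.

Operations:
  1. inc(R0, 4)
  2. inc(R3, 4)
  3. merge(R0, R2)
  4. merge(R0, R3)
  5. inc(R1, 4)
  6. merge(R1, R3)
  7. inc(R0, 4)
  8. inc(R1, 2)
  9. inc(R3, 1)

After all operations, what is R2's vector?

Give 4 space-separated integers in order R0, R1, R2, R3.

Op 1: inc R0 by 4 -> R0=(4,0,0,0) value=4
Op 2: inc R3 by 4 -> R3=(0,0,0,4) value=4
Op 3: merge R0<->R2 -> R0=(4,0,0,0) R2=(4,0,0,0)
Op 4: merge R0<->R3 -> R0=(4,0,0,4) R3=(4,0,0,4)
Op 5: inc R1 by 4 -> R1=(0,4,0,0) value=4
Op 6: merge R1<->R3 -> R1=(4,4,0,4) R3=(4,4,0,4)
Op 7: inc R0 by 4 -> R0=(8,0,0,4) value=12
Op 8: inc R1 by 2 -> R1=(4,6,0,4) value=14
Op 9: inc R3 by 1 -> R3=(4,4,0,5) value=13

Answer: 4 0 0 0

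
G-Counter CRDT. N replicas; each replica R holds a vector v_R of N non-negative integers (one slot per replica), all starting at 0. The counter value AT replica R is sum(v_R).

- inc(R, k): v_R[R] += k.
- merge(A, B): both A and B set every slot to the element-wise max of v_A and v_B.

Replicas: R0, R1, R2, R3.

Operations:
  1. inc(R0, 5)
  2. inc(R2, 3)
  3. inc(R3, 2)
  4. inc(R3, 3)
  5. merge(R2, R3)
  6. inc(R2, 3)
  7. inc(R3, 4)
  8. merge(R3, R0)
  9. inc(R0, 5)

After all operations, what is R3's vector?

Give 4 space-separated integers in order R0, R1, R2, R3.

Answer: 5 0 3 9

Derivation:
Op 1: inc R0 by 5 -> R0=(5,0,0,0) value=5
Op 2: inc R2 by 3 -> R2=(0,0,3,0) value=3
Op 3: inc R3 by 2 -> R3=(0,0,0,2) value=2
Op 4: inc R3 by 3 -> R3=(0,0,0,5) value=5
Op 5: merge R2<->R3 -> R2=(0,0,3,5) R3=(0,0,3,5)
Op 6: inc R2 by 3 -> R2=(0,0,6,5) value=11
Op 7: inc R3 by 4 -> R3=(0,0,3,9) value=12
Op 8: merge R3<->R0 -> R3=(5,0,3,9) R0=(5,0,3,9)
Op 9: inc R0 by 5 -> R0=(10,0,3,9) value=22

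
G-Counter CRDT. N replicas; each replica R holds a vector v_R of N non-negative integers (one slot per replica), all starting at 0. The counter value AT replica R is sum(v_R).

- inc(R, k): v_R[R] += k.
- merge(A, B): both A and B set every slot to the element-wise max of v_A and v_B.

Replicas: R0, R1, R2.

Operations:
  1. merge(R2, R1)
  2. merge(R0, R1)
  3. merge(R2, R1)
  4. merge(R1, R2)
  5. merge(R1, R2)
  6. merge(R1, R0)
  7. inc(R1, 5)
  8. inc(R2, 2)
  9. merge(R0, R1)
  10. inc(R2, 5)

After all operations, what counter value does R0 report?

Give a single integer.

Op 1: merge R2<->R1 -> R2=(0,0,0) R1=(0,0,0)
Op 2: merge R0<->R1 -> R0=(0,0,0) R1=(0,0,0)
Op 3: merge R2<->R1 -> R2=(0,0,0) R1=(0,0,0)
Op 4: merge R1<->R2 -> R1=(0,0,0) R2=(0,0,0)
Op 5: merge R1<->R2 -> R1=(0,0,0) R2=(0,0,0)
Op 6: merge R1<->R0 -> R1=(0,0,0) R0=(0,0,0)
Op 7: inc R1 by 5 -> R1=(0,5,0) value=5
Op 8: inc R2 by 2 -> R2=(0,0,2) value=2
Op 9: merge R0<->R1 -> R0=(0,5,0) R1=(0,5,0)
Op 10: inc R2 by 5 -> R2=(0,0,7) value=7

Answer: 5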